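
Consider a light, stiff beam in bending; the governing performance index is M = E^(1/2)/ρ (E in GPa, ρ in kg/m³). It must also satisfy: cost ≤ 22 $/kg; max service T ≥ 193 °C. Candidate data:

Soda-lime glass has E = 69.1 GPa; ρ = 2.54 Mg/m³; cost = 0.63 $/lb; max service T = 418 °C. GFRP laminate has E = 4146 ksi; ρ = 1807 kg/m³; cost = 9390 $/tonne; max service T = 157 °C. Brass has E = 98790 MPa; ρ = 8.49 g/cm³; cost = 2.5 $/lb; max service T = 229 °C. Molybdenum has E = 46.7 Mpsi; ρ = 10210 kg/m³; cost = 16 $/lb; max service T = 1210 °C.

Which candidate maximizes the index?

soda-lime glass

Screen on constraints: cost ≤ 22 $/kg; max service T ≥ 193 °C. Survivors: soda-lime glass, brass.
Convert each candidate to consistent units, then evaluate M:
  soda-lime glass: E = 69.10 GPa, ρ = 2540 kg/m³
  brass: E = 98.79 GPa, ρ = 8490 kg/m³
  soda-lime glass: M = 3.27×10⁻³
  brass: M = 1.17×10⁻³
Soda-lime glass has the largest M.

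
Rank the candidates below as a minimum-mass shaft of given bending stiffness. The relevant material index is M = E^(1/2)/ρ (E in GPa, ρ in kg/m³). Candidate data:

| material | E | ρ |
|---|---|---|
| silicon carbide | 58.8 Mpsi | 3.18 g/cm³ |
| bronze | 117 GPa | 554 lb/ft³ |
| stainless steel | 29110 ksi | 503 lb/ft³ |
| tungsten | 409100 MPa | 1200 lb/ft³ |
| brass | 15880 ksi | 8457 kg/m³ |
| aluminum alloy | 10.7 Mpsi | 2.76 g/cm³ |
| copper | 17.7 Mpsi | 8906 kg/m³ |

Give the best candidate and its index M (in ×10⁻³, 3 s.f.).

Putting every candidate on a common basis:
  silicon carbide: E = 405.4 GPa, ρ = 3180 kg/m³
  bronze: E = 117.0 GPa, ρ = 8874 kg/m³
  stainless steel: E = 200.7 GPa, ρ = 8057 kg/m³
  tungsten: E = 409.1 GPa, ρ = 19220 kg/m³
  brass: E = 109.5 GPa, ρ = 8457 kg/m³
  aluminum alloy: E = 73.77 GPa, ρ = 2760 kg/m³
  copper: E = 122.0 GPa, ρ = 8906 kg/m³
  silicon carbide: M = 6.33×10⁻³
  aluminum alloy: M = 3.11×10⁻³
  stainless steel: M = 1.76×10⁻³
  copper: M = 1.24×10⁻³
  brass: M = 1.24×10⁻³
  bronze: M = 1.22×10⁻³
  tungsten: M = 1.05×10⁻³
Silicon carbide ranks first.

silicon carbide, M = 6.33×10⁻³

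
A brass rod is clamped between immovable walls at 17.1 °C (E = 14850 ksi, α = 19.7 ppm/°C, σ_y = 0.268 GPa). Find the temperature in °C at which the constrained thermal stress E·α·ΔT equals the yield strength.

E = 14850 ksi = 102.4 GPa.
σ_y = 0.268 GPa = 268.0 MPa.
E·α·ΔT = 268.0 MPa ⇒ ΔT = 268.0 / (102.4×10³ × 19.7×10⁻⁶) = 132.9 K.
T = 17.1 + 132.9 = 150.0 °C.

150 °C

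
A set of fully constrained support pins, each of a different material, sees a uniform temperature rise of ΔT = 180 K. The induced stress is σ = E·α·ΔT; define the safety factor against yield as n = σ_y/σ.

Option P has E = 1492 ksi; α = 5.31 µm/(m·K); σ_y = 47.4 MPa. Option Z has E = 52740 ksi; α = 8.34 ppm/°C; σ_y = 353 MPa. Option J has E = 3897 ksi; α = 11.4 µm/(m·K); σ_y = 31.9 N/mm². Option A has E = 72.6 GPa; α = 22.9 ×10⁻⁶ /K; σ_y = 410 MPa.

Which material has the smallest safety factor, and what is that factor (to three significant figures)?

option J, n = 0.579

With everything in SI (GPa, ×10⁻⁶/K, MPa):
  option P: E = 10.29, α = 5.31, σ_y = 47.40 → σ = 9.83 MPa, n = 4.82
  option Z: E = 363.6, α = 8.34, σ_y = 353.0 → σ = 546 MPa, n = 0.647
  option J: E = 26.87, α = 11.4, σ_y = 31.90 → σ = 55.1 MPa, n = 0.579
  option A: E = 72.60, α = 22.9, σ_y = 410.0 → σ = 299 MPa, n = 1.37
Smallest n: option J with n = 0.579.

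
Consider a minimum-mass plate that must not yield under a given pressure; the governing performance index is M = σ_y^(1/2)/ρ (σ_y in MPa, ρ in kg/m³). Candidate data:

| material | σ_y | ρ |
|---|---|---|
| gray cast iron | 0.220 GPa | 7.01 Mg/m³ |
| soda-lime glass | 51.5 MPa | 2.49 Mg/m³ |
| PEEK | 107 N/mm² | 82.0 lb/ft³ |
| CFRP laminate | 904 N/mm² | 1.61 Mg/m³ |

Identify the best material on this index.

Putting every candidate on a common basis:
  gray cast iron: σ_y = 220.0 MPa, ρ = 7010 kg/m³
  soda-lime glass: σ_y = 51.50 MPa, ρ = 2490 kg/m³
  PEEK: σ_y = 107.0 MPa, ρ = 1314 kg/m³
  CFRP laminate: σ_y = 904.0 MPa, ρ = 1610 kg/m³
  CFRP laminate: M = 18.7×10⁻³
  PEEK: M = 7.88×10⁻³
  soda-lime glass: M = 2.88×10⁻³
  gray cast iron: M = 2.12×10⁻³
The maximum is for CFRP laminate.

CFRP laminate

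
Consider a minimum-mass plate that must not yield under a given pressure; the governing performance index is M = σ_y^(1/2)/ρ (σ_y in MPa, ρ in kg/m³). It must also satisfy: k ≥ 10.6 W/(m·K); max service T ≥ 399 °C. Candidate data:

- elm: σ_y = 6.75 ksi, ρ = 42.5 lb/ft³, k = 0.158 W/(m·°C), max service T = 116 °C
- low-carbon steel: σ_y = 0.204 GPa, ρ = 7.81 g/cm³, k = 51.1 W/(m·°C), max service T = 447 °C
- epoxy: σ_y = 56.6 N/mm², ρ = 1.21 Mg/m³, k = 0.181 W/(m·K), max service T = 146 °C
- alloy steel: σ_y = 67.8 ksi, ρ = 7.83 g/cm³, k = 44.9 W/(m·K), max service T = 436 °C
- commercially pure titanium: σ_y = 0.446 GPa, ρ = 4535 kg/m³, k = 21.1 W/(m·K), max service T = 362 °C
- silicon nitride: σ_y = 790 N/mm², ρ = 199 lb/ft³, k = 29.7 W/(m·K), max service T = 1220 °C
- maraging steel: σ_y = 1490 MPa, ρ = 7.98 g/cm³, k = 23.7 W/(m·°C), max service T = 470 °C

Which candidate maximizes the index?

silicon nitride

Screen on constraints: k ≥ 10.6 W/(m·K); max service T ≥ 399 °C. Survivors: low-carbon steel, alloy steel, silicon nitride, maraging steel.
Putting every candidate on a common basis:
  low-carbon steel: σ_y = 204.0 MPa, ρ = 7810 kg/m³
  alloy steel: σ_y = 467.5 MPa, ρ = 7830 kg/m³
  silicon nitride: σ_y = 790.0 MPa, ρ = 3188 kg/m³
  maraging steel: σ_y = 1490 MPa, ρ = 7980 kg/m³
  silicon nitride: M = 8.82×10⁻³
  maraging steel: M = 4.84×10⁻³
  alloy steel: M = 2.76×10⁻³
  low-carbon steel: M = 1.83×10⁻³
Silicon nitride ranks first.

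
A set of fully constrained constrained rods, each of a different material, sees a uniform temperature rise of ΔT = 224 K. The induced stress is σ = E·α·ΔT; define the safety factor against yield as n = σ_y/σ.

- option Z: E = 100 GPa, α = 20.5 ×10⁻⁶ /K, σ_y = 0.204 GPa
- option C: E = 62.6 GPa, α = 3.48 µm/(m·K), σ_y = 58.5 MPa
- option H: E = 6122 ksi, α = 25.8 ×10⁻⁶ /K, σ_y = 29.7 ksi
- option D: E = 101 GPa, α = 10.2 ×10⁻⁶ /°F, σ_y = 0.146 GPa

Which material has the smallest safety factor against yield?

With everything in SI (GPa, ×10⁻⁶/K, MPa):
  option Z: E = 100.0, α = 20.5, σ_y = 204.0 → σ = 459 MPa, n = 0.444
  option C: E = 62.60, α = 3.48, σ_y = 58.50 → σ = 48.8 MPa, n = 1.20
  option H: E = 42.21, α = 25.8, σ_y = 204.8 → σ = 244 MPa, n = 0.839
  option D: E = 101.0, α = 18.4, σ_y = 146.0 → σ = 415 MPa, n = 0.351
Smallest n: option D with n = 0.351.

option D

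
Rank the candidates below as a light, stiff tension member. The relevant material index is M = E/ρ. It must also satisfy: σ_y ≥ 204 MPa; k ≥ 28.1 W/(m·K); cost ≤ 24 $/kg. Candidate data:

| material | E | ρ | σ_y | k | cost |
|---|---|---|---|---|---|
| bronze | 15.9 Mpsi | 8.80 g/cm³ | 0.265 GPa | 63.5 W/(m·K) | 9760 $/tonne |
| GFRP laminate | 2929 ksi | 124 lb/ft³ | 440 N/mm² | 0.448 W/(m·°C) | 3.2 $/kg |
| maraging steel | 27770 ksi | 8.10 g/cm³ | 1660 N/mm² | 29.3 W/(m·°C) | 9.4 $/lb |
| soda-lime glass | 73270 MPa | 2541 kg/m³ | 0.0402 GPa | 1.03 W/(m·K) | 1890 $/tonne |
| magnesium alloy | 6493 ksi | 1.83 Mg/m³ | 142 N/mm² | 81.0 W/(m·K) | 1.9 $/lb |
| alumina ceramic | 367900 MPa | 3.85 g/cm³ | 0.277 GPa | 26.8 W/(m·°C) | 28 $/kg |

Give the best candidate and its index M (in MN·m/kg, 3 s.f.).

Screen on constraints: σ_y ≥ 204 MPa; k ≥ 28.1 W/(m·K); cost ≤ 24 $/kg. Survivors: bronze, maraging steel.
In SI units:
  bronze: E = 109.6 GPa, ρ = 8800 kg/m³
  maraging steel: E = 191.5 GPa, ρ = 8100 kg/m³
  maraging steel: M = 23.6 MN·m/kg
  bronze: M = 12.5 MN·m/kg
Maraging steel has the largest M.

maraging steel, M = 23.6 MN·m/kg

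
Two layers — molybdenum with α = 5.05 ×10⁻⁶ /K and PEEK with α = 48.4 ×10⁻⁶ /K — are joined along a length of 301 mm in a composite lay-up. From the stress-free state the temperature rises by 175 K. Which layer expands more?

PEEK

α(molybdenum) = 5.05×10⁻⁶/K vs α(PEEK) = 48.4×10⁻⁶/K.
Higher α expands more for the same ΔT: PEEK.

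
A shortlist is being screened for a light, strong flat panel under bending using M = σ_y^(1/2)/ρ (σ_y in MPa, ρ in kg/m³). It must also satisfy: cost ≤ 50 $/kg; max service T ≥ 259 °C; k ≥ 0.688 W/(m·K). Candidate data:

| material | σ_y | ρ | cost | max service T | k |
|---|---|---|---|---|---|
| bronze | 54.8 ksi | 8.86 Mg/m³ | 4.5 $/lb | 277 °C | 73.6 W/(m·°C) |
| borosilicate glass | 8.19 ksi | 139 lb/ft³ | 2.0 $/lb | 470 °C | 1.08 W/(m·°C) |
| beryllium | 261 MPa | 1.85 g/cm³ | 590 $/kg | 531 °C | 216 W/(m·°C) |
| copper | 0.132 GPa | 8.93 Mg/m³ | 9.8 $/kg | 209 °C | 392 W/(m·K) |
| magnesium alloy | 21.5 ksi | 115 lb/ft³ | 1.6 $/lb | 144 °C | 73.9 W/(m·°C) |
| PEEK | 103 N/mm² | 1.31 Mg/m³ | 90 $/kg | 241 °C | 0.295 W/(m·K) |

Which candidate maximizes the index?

Screen on constraints: cost ≤ 50 $/kg; max service T ≥ 259 °C; k ≥ 0.688 W/(m·K). Survivors: bronze, borosilicate glass.
Convert each candidate to consistent units, then evaluate M:
  bronze: σ_y = 377.8 MPa, ρ = 8860 kg/m³
  borosilicate glass: σ_y = 56.47 MPa, ρ = 2227 kg/m³
  borosilicate glass: M = 3.37×10⁻³
  bronze: M = 2.19×10⁻³
Borosilicate glass has the largest M.

borosilicate glass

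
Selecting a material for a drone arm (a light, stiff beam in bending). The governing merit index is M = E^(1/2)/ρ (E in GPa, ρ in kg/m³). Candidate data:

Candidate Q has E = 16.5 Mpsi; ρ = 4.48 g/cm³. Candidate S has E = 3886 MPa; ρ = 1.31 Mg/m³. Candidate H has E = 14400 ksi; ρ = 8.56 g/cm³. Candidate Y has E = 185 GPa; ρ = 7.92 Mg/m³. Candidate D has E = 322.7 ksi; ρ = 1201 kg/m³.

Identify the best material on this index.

Normalizing units and computing the index:
  candidate Q: E = 113.8 GPa, ρ = 4480 kg/m³
  candidate S: E = 3.886 GPa, ρ = 1310 kg/m³
  candidate H: E = 99.28 GPa, ρ = 8560 kg/m³
  candidate Y: E = 185.0 GPa, ρ = 7920 kg/m³
  candidate D: E = 2.225 GPa, ρ = 1201 kg/m³
  candidate Q: M = 2.38×10⁻³
  candidate Y: M = 1.72×10⁻³
  candidate S: M = 1.50×10⁻³
  candidate D: M = 1.24×10⁻³
  candidate H: M = 1.16×10⁻³
Highest index: candidate Q.

candidate Q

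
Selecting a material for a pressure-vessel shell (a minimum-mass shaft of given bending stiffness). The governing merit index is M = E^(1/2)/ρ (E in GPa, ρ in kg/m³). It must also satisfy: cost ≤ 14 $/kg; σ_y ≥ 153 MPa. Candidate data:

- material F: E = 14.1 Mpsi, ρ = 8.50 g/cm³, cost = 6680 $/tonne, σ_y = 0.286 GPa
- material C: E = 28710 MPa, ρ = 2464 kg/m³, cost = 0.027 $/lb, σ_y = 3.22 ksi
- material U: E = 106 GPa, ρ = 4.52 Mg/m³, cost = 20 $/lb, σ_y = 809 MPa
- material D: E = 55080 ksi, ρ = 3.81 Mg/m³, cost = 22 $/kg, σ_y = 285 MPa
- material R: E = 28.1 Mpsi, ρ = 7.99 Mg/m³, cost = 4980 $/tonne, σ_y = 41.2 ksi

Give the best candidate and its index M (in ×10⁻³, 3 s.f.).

Screen on constraints: cost ≤ 14 $/kg; σ_y ≥ 153 MPa. Survivors: material F, material R.
After converting to SI:
  material F: E = 97.22 GPa, ρ = 8500 kg/m³
  material R: E = 193.7 GPa, ρ = 7990 kg/m³
  material R: M = 1.74×10⁻³
  material F: M = 1.16×10⁻³
Highest index: material R.

material R, M = 1.74×10⁻³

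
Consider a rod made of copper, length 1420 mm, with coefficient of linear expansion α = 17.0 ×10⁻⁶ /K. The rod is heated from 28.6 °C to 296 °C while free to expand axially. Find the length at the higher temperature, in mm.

ΔT = 296 − 28.6 = 267.4 K.
ΔL = α·L₀·ΔT = 17.0×10⁻⁶ × 1420 mm × 267.4 K = 6.46 mm.
L = L₀ + ΔL = 1420 + 6.46 = 1426.5 mm.

1426.5 mm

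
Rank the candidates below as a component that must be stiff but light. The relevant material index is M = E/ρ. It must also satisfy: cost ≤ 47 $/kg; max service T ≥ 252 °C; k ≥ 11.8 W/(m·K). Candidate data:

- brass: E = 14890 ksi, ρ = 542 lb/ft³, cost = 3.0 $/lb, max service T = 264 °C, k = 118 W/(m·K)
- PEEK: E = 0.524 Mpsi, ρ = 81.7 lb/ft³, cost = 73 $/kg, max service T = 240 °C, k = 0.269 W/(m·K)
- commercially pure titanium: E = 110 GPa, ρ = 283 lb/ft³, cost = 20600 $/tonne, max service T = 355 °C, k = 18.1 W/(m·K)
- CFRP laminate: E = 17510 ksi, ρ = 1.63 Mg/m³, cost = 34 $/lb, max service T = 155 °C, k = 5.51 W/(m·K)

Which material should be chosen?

commercially pure titanium

Screen on constraints: cost ≤ 47 $/kg; max service T ≥ 252 °C; k ≥ 11.8 W/(m·K). Survivors: brass, commercially pure titanium.
Convert each candidate to consistent units, then evaluate M:
  brass: E = 102.7 GPa, ρ = 8682 kg/m³
  commercially pure titanium: E = 110.0 GPa, ρ = 4533 kg/m³
  commercially pure titanium: M = 24.3 MN·m/kg
  brass: M = 11.8 MN·m/kg
Commercially pure titanium has the largest M.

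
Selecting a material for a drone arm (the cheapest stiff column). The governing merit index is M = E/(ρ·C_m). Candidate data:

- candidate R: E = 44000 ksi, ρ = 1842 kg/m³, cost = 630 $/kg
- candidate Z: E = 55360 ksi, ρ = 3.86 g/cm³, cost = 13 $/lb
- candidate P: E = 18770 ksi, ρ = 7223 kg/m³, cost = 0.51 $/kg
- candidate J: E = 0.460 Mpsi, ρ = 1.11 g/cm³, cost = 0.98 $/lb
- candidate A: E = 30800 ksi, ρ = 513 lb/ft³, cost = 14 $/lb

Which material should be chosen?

candidate P

Normalizing units and computing the index:
  candidate R: E = 303.4 GPa, ρ = 1842 kg/m³, cost = 630.0 $/kg
  candidate Z: E = 381.7 GPa, ρ = 3860 kg/m³, cost = 28.66 $/kg
  candidate P: E = 129.4 GPa, ρ = 7223 kg/m³, cost = 0.5100 $/kg
  candidate J: E = 3.172 GPa, ρ = 1110 kg/m³, cost = 2.160 $/kg
  candidate A: E = 212.4 GPa, ρ = 8217 kg/m³, cost = 30.86 $/kg
  candidate P: M = 35.1 MN·m per $
  candidate Z: M = 3.45 MN·m per $
  candidate J: M = 1.32 MN·m per $
  candidate A: M = 0.837 MN·m per $
  candidate R: M = 0.261 MN·m per $
Candidate P ranks first.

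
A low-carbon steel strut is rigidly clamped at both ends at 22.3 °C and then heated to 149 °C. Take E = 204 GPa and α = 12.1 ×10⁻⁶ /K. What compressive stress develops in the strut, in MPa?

313 MPa

ΔT = 126.7 K. Constrained thermal stress σ = E·α·ΔT = 204.0×10³ MPa × 12.1×10⁻⁶ × 126.7 = 313 MPa (compressive).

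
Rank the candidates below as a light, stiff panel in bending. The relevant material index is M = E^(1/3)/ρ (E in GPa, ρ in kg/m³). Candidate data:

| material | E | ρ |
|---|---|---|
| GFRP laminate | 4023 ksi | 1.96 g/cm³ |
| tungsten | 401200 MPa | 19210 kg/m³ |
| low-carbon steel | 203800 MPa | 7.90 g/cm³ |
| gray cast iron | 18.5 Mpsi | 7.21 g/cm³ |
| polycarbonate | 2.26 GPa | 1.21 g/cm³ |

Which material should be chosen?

GFRP laminate

Normalizing units and computing the index:
  GFRP laminate: E = 27.74 GPa, ρ = 1960 kg/m³
  tungsten: E = 401.2 GPa, ρ = 19210 kg/m³
  low-carbon steel: E = 203.8 GPa, ρ = 7900 kg/m³
  gray cast iron: E = 127.6 GPa, ρ = 7210 kg/m³
  polycarbonate: E = 2.260 GPa, ρ = 1210 kg/m³
  GFRP laminate: M = 1.54×10⁻³
  polycarbonate: M = 1.08×10⁻³
  low-carbon steel: M = 0.745×10⁻³
  gray cast iron: M = 0.698×10⁻³
  tungsten: M = 0.384×10⁻³
Highest index: GFRP laminate.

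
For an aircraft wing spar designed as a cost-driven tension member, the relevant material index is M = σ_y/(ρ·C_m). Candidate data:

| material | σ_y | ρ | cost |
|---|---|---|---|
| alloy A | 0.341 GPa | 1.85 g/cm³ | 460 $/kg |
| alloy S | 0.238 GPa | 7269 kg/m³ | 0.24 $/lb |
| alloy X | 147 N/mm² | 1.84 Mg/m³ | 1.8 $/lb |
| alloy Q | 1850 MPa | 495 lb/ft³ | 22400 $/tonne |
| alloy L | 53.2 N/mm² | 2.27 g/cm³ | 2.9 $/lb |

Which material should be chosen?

alloy S

In SI units:
  alloy A: σ_y = 341.0 MPa, ρ = 1850 kg/m³, cost = 460.0 $/kg
  alloy S: σ_y = 238.0 MPa, ρ = 7269 kg/m³, cost = 0.5291 $/kg
  alloy X: σ_y = 147.0 MPa, ρ = 1840 kg/m³, cost = 3.968 $/kg
  alloy Q: σ_y = 1850 MPa, ρ = 7929 kg/m³, cost = 22.40 $/kg
  alloy L: σ_y = 53.20 MPa, ρ = 2270 kg/m³, cost = 6.393 $/kg
  alloy S: M = 61.9 kN·m per $
  alloy X: M = 20.1 kN·m per $
  alloy Q: M = 10.4 kN·m per $
  alloy L: M = 3.67 kN·m per $
  alloy A: M = 0.401 kN·m per $
The maximum is for alloy S.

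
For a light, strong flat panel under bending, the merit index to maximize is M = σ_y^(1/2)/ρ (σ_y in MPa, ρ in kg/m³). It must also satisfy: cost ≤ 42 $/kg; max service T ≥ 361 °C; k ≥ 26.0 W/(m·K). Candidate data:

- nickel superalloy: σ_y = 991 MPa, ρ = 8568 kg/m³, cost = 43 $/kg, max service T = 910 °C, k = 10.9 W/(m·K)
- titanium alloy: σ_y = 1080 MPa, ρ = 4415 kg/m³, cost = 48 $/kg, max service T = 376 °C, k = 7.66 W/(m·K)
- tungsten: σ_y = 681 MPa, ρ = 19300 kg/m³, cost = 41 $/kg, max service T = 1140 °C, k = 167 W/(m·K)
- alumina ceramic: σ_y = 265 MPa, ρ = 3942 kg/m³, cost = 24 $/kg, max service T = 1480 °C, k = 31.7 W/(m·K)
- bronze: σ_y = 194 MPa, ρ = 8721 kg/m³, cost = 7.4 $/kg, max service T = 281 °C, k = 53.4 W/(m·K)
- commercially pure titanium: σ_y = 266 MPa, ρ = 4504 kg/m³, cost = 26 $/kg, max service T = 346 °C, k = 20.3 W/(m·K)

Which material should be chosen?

Screen on constraints: cost ≤ 42 $/kg; max service T ≥ 361 °C; k ≥ 26.0 W/(m·K). Survivors: tungsten, alumina ceramic.
Evaluate M for each candidate:
  alumina ceramic: M = 4.13×10⁻³
  tungsten: M = 1.35×10⁻³
Alumina ceramic has the largest M.

alumina ceramic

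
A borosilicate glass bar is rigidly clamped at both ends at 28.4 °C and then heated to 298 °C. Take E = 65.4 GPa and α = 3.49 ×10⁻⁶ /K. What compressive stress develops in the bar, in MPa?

61.5 MPa

ΔT = 269.6 K. Constrained thermal stress σ = E·α·ΔT = 65.40×10³ MPa × 3.49×10⁻⁶ × 269.6 = 61.5 MPa (compressive).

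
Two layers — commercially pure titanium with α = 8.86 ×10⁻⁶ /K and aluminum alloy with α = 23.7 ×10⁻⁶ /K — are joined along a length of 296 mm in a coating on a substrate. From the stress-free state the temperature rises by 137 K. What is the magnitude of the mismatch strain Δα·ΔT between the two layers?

Δα = |8.86 − 23.7|×10⁻⁶/K = 14.8×10⁻⁶/K.
Mismatch strain = Δα·ΔT = 14.8×10⁻⁶ × 137.0 = 2.03×10⁻³.

2.03×10⁻³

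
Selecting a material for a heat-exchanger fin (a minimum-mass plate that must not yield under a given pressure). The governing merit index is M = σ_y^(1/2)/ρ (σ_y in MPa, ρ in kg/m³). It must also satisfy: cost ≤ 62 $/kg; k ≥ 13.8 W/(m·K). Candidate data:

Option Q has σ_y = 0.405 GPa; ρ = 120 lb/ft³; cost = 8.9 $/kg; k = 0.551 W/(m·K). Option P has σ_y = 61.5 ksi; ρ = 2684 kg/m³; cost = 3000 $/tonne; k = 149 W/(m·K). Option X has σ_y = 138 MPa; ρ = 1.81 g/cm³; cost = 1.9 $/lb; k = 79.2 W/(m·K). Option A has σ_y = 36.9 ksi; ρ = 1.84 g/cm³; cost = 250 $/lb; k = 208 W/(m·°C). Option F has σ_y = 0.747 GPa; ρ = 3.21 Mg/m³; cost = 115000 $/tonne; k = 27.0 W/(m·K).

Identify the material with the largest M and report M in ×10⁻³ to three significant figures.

Screen on constraints: cost ≤ 62 $/kg; k ≥ 13.8 W/(m·K). Survivors: option P, option X.
After converting to SI:
  option P: σ_y = 424.0 MPa, ρ = 2684 kg/m³
  option X: σ_y = 138.0 MPa, ρ = 1810 kg/m³
  option P: M = 7.67×10⁻³
  option X: M = 6.49×10⁻³
Option P ranks first.

option P, M = 7.67×10⁻³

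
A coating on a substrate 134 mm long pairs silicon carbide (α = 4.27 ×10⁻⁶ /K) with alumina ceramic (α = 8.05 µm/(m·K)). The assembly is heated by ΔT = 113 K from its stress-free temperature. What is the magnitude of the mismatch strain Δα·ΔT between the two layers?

Δα = |4.27 − 8.05|×10⁻⁶/K = 3.78×10⁻⁶/K.
Mismatch strain = Δα·ΔT = 3.78×10⁻⁶ × 113.0 = 4.27×10⁻⁴.

4.27×10⁻⁴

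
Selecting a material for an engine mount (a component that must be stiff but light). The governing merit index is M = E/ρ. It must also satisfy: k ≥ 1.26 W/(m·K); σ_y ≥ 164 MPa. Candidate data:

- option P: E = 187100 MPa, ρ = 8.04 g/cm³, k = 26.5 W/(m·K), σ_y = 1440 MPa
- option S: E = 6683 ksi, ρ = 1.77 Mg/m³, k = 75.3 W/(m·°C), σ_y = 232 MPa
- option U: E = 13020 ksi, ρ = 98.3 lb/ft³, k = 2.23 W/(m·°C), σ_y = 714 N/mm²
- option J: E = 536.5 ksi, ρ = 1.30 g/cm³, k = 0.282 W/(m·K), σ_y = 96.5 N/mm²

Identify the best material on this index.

option U

Screen on constraints: k ≥ 1.26 W/(m·K); σ_y ≥ 164 MPa. Survivors: option P, option S, option U.
After converting to SI:
  option P: E = 187.1 GPa, ρ = 8040 kg/m³
  option S: E = 46.08 GPa, ρ = 1770 kg/m³
  option U: E = 89.77 GPa, ρ = 1575 kg/m³
  option U: M = 57.0 MN·m/kg
  option S: M = 26.0 MN·m/kg
  option P: M = 23.3 MN·m/kg
The maximum is for option U.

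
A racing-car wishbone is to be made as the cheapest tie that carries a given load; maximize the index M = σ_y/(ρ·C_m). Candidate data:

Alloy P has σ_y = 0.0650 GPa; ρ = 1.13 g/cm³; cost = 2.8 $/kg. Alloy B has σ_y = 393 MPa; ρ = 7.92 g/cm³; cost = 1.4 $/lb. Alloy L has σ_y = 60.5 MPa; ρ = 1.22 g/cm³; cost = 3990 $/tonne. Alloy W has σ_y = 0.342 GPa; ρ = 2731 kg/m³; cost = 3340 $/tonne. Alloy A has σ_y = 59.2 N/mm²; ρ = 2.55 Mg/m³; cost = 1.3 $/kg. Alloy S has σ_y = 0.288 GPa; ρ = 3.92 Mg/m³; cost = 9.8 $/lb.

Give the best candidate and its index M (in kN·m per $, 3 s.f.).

alloy W, M = 37.5 kN·m per $

In SI units:
  alloy P: σ_y = 65.00 MPa, ρ = 1130 kg/m³, cost = 2.800 $/kg
  alloy B: σ_y = 393.0 MPa, ρ = 7920 kg/m³, cost = 3.086 $/kg
  alloy L: σ_y = 60.50 MPa, ρ = 1220 kg/m³, cost = 3.990 $/kg
  alloy W: σ_y = 342.0 MPa, ρ = 2731 kg/m³, cost = 3.340 $/kg
  alloy A: σ_y = 59.20 MPa, ρ = 2550 kg/m³, cost = 1.300 $/kg
  alloy S: σ_y = 288.0 MPa, ρ = 3920 kg/m³, cost = 21.60 $/kg
  alloy W: M = 37.5 kN·m per $
  alloy P: M = 20.5 kN·m per $
  alloy A: M = 17.9 kN·m per $
  alloy B: M = 16.1 kN·m per $
  alloy L: M = 12.4 kN·m per $
  alloy S: M = 3.40 kN·m per $
The maximum is for alloy W.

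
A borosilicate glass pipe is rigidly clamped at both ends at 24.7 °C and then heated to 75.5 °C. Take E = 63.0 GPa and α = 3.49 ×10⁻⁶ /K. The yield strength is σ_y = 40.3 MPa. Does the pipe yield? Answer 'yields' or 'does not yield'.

does not yield

ΔT = 50.80 K. Constrained thermal stress σ = E·α·ΔT = 63.00×10³ MPa × 3.49×10⁻⁶ × 50.80 = 11.2 MPa (compressive).
Compare to σ_y = 40.3 MPa: σ < σ_y, so it does not yield.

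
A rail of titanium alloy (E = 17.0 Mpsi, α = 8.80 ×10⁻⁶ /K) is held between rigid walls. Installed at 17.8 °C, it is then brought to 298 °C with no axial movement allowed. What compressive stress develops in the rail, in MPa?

E = 17.0 Mpsi = 117.2 GPa.
ΔT = 280.2 K. Constrained thermal stress σ = E·α·ΔT = 117.2×10³ MPa × 8.80×10⁻⁶ × 280.2 = 289 MPa (compressive).

289 MPa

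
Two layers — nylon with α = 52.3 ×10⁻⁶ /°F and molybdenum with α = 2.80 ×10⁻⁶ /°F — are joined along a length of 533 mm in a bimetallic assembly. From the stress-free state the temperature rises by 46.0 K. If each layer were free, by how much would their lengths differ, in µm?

2180 µm

nylon: α = 52.3×10⁻⁶/°F × 9/5 = 94.1×10⁻⁶/K.
molybdenum: α = 2.80×10⁻⁶/°F × 9/5 = 5.04×10⁻⁶/K.
Δα = |94.1 − 5.04|×10⁻⁶/K = 89.1×10⁻⁶/K.
ΔL_mismatch = Δα·L·ΔT = 89.1×10⁻⁶ × 533.0 mm × 46.0 K = 2180 µm.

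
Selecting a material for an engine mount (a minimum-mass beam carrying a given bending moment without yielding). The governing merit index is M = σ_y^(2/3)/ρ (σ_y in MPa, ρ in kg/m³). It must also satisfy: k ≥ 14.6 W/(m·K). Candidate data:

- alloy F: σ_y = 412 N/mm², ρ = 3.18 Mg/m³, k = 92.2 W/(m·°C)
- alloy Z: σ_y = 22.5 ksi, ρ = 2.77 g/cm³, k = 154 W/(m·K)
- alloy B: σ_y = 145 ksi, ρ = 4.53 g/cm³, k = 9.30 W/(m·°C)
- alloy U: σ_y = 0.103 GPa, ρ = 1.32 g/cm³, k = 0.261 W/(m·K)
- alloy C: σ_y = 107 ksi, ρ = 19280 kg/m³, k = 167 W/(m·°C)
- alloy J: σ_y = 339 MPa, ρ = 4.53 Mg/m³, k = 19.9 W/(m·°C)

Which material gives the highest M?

Screen on constraints: k ≥ 14.6 W/(m·K). Survivors: alloy F, alloy Z, alloy C, alloy J.
After converting to SI:
  alloy F: σ_y = 412.0 MPa, ρ = 3180 kg/m³
  alloy Z: σ_y = 155.1 MPa, ρ = 2770 kg/m³
  alloy C: σ_y = 737.7 MPa, ρ = 19280 kg/m³
  alloy J: σ_y = 339.0 MPa, ρ = 4530 kg/m³
  alloy F: M = 17.4×10⁻³
  alloy J: M = 10.7×10⁻³
  alloy Z: M = 10.4×10⁻³
  alloy C: M = 4.23×10⁻³
The maximum is for alloy F.

alloy F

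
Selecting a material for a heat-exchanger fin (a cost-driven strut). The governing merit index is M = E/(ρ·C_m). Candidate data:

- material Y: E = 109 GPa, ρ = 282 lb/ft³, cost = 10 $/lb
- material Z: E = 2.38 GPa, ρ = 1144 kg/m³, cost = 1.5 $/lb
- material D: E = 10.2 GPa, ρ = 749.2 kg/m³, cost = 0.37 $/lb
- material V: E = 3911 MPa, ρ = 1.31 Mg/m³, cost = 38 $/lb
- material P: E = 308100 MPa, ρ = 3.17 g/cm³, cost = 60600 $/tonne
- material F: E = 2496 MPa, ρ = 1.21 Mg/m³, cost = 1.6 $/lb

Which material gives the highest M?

material D

In SI units:
  material Y: E = 109.0 GPa, ρ = 4517 kg/m³, cost = 22.05 $/kg
  material Z: E = 2.380 GPa, ρ = 1144 kg/m³, cost = 3.307 $/kg
  material D: E = 10.20 GPa, ρ = 749.2 kg/m³, cost = 0.8157 $/kg
  material V: E = 3.911 GPa, ρ = 1310 kg/m³, cost = 83.77 $/kg
  material P: E = 308.1 GPa, ρ = 3170 kg/m³, cost = 60.60 $/kg
  material F: E = 2.496 GPa, ρ = 1210 kg/m³, cost = 3.527 $/kg
  material D: M = 16.7 MN·m per $
  material P: M = 1.60 MN·m per $
  material Y: M = 1.09 MN·m per $
  material Z: M = 0.629 MN·m per $
  material F: M = 0.585 MN·m per $
  material V: M = 0.0356 MN·m per $
The maximum is for material D.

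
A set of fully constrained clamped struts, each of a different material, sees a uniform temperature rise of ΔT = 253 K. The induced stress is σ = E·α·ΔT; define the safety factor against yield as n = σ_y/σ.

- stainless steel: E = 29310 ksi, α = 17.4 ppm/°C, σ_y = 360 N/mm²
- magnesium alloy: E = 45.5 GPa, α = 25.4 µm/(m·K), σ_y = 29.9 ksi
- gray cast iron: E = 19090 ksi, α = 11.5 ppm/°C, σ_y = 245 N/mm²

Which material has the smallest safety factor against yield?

Converting E to GPa, α to ×10⁻⁶/K, σ_y to MPa, then σ and n for each:
  stainless steel: E = 202.1, α = 17.4, σ_y = 360.0 → σ = 890 MPa, n = 0.405
  magnesium alloy: E = 45.50, α = 25.4, σ_y = 206.2 → σ = 292 MPa, n = 0.705
  gray cast iron: E = 131.6, α = 11.5, σ_y = 245.0 → σ = 383 MPa, n = 0.640
The minimum is stainless steel at n = 0.405.

stainless steel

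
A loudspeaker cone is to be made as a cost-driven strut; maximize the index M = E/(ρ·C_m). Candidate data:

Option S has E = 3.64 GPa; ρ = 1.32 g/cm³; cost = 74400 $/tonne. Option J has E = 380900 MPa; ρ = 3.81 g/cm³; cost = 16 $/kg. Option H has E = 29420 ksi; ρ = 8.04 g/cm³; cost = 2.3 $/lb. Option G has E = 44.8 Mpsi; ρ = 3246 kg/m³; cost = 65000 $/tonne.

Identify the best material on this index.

Putting every candidate on a common basis:
  option S: E = 3.640 GPa, ρ = 1320 kg/m³, cost = 74.40 $/kg
  option J: E = 380.9 GPa, ρ = 3810 kg/m³, cost = 16.00 $/kg
  option H: E = 202.8 GPa, ρ = 8040 kg/m³, cost = 5.071 $/kg
  option G: E = 308.9 GPa, ρ = 3246 kg/m³, cost = 65.00 $/kg
  option J: M = 6.25 MN·m per $
  option H: M = 4.98 MN·m per $
  option G: M = 1.46 MN·m per $
  option S: M = 0.0371 MN·m per $
Highest index: option J.

option J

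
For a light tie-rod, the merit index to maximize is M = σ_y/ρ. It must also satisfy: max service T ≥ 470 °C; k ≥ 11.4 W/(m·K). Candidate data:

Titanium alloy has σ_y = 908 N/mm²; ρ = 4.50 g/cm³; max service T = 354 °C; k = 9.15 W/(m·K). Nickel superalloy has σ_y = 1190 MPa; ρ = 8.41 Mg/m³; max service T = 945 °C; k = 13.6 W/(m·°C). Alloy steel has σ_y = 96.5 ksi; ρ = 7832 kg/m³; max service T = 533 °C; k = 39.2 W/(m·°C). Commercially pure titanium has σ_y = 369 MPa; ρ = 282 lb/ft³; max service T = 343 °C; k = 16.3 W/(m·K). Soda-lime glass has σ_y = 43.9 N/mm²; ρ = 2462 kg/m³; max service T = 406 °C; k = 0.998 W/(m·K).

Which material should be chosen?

Screen on constraints: max service T ≥ 470 °C; k ≥ 11.4 W/(m·K). Survivors: nickel superalloy, alloy steel.
After converting to SI:
  nickel superalloy: σ_y = 1190 MPa, ρ = 8410 kg/m³
  alloy steel: σ_y = 665.3 MPa, ρ = 7832 kg/m³
  nickel superalloy: M = 141 kN·m/kg
  alloy steel: M = 85.0 kN·m/kg
Highest index: nickel superalloy.

nickel superalloy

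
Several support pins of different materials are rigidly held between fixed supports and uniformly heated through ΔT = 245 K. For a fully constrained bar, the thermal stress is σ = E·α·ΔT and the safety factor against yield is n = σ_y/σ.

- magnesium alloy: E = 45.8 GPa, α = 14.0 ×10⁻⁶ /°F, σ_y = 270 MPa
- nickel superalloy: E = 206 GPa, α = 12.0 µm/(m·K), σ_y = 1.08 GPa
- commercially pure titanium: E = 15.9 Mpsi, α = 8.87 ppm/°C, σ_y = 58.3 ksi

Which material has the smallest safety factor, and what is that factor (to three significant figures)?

magnesium alloy, n = 0.955

In consistent units (E in GPa, α in ×10⁻⁶/K, σ_y in MPa):
  magnesium alloy: E = 45.80, α = 25.2, σ_y = 270.0 → σ = 283 MPa, n = 0.955
  nickel superalloy: E = 206.0, α = 12.0, σ_y = 1080 → σ = 606 MPa, n = 1.78
  commercially pure titanium: E = 109.6, α = 8.87, σ_y = 402.0 → σ = 238 MPa, n = 1.69
The minimum is magnesium alloy at n = 0.955.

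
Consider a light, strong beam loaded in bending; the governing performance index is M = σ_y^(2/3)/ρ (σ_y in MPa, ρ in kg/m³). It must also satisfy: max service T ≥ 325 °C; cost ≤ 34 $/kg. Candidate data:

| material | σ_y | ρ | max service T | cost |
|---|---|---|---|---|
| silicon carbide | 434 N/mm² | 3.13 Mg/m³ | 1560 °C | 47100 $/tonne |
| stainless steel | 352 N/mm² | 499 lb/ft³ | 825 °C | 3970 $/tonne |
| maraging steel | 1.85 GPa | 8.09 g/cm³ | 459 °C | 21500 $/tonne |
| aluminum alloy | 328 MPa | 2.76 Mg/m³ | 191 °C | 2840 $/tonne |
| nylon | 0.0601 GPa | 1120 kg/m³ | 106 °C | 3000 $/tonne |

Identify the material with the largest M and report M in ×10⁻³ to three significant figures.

maraging steel, M = 18.6×10⁻³

Screen on constraints: max service T ≥ 325 °C; cost ≤ 34 $/kg. Survivors: stainless steel, maraging steel.
Normalizing units and computing the index:
  stainless steel: σ_y = 352.0 MPa, ρ = 7993 kg/m³
  maraging steel: σ_y = 1850 MPa, ρ = 8090 kg/m³
  maraging steel: M = 18.6×10⁻³
  stainless steel: M = 6.24×10⁻³
Maraging steel ranks first.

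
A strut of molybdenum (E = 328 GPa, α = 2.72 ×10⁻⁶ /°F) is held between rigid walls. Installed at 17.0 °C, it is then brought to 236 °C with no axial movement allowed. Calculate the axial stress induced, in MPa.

352 MPa

α = 2.72×10⁻⁶/°F × 9/5 = 4.90×10⁻⁶/K.
ΔT = 219.0 K. Constrained thermal stress σ = E·α·ΔT = 328.0×10³ MPa × 4.90×10⁻⁶ × 219.0 = 352 MPa (compressive).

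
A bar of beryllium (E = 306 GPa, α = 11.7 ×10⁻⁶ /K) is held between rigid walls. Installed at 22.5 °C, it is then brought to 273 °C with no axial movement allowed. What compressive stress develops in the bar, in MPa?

ΔT = 250.5 K. Constrained thermal stress σ = E·α·ΔT = 306.0×10³ MPa × 11.7×10⁻⁶ × 250.5 = 897 MPa (compressive).

897 MPa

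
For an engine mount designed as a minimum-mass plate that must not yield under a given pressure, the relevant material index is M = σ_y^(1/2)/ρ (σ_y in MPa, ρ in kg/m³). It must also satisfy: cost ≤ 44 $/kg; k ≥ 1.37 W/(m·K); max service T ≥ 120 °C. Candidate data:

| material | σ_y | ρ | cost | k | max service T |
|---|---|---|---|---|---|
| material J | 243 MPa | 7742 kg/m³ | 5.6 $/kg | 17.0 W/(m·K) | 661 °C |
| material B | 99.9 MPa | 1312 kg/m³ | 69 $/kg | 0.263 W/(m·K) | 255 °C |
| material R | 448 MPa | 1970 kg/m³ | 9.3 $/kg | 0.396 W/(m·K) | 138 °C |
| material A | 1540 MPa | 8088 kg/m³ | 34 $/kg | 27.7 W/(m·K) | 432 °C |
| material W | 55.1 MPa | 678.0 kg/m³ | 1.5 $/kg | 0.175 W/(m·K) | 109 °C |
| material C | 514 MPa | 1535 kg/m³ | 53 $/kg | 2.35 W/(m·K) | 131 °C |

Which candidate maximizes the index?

material A

Screen on constraints: cost ≤ 44 $/kg; k ≥ 1.37 W/(m·K); max service T ≥ 120 °C. Survivors: material J, material A.
Per-candidate index values:
  material A: M = 4.85×10⁻³
  material J: M = 2.01×10⁻³
Highest index: material A.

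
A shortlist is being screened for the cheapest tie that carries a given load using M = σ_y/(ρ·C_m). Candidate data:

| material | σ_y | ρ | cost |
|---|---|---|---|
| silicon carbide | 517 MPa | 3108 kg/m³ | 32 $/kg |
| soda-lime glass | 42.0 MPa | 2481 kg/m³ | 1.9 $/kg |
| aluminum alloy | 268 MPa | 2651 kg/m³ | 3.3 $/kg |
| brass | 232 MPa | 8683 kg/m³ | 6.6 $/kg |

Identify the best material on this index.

aluminum alloy

Per-candidate index values:
  aluminum alloy: M = 30.6 kN·m per $
  soda-lime glass: M = 8.91 kN·m per $
  silicon carbide: M = 5.20 kN·m per $
  brass: M = 4.05 kN·m per $
Highest index: aluminum alloy.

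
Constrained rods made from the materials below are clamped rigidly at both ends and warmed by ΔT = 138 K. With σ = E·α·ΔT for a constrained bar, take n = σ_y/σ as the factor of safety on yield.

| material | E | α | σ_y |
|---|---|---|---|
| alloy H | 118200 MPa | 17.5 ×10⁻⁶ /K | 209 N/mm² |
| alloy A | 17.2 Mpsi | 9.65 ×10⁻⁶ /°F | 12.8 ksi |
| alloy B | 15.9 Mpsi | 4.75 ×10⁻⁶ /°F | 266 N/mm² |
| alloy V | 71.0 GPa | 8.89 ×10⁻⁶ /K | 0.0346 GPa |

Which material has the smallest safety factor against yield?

Converting E to GPa, α to ×10⁻⁶/K, σ_y to MPa, then σ and n for each:
  alloy H: E = 118.2, α = 17.5, σ_y = 209.0 → σ = 285 MPa, n = 0.732
  alloy A: E = 118.6, α = 17.4, σ_y = 88.25 → σ = 284 MPa, n = 0.310
  alloy B: E = 109.6, α = 8.55, σ_y = 266.0 → σ = 129 MPa, n = 2.06
  alloy V: E = 71.00, α = 8.89, σ_y = 34.60 → σ = 87.1 MPa, n = 0.397
Smallest n: alloy A with n = 0.310.

alloy A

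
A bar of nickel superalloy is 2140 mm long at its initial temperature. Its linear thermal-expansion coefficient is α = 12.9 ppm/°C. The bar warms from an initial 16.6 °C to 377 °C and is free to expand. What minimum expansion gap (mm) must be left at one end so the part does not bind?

ΔT = 377 − 16.6 = 360.4 K.
ΔL = α·L₀·ΔT = 12.9×10⁻⁶ × 2140 mm × 360.4 K = 9.95 mm.

9.95 mm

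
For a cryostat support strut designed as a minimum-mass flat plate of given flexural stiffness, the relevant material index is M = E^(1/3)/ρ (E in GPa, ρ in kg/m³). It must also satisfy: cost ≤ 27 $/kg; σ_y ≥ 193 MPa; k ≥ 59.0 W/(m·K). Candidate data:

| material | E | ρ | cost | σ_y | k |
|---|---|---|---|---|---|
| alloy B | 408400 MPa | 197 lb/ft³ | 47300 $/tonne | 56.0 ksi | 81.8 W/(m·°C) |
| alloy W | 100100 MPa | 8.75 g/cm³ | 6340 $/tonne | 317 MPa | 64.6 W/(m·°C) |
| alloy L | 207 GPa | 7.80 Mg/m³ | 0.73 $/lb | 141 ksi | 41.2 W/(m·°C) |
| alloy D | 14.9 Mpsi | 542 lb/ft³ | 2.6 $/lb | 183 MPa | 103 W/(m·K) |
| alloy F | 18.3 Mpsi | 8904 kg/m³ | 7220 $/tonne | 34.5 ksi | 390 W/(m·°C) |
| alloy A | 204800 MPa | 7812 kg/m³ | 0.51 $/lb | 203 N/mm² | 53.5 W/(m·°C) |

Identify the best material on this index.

Screen on constraints: cost ≤ 27 $/kg; σ_y ≥ 193 MPa; k ≥ 59.0 W/(m·K). Survivors: alloy W, alloy F.
Convert each candidate to consistent units, then evaluate M:
  alloy W: E = 100.1 GPa, ρ = 8750 kg/m³
  alloy F: E = 126.2 GPa, ρ = 8904 kg/m³
  alloy F: M = 0.563×10⁻³
  alloy W: M = 0.531×10⁻³
Alloy F ranks first.

alloy F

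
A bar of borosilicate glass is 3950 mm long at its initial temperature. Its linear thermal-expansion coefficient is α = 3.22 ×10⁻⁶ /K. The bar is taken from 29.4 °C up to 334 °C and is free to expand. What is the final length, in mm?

ΔT = 334 − 29.4 = 304.6 K.
ΔL = α·L₀·ΔT = 3.22×10⁻⁶ × 3950 mm × 304.6 K = 3.87 mm.
L = L₀ + ΔL = 3950 + 3.87 = 3953.9 mm.

3953.9 mm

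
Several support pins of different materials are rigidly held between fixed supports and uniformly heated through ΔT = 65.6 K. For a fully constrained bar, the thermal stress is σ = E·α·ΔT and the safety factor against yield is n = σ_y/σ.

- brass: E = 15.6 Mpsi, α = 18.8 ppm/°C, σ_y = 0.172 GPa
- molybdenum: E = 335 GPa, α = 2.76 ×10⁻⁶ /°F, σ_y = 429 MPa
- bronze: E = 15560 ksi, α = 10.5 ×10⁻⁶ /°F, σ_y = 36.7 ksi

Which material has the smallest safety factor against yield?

In consistent units (E in GPa, α in ×10⁻⁶/K, σ_y in MPa):
  brass: E = 107.6, α = 18.8, σ_y = 172.0 → σ = 133 MPa, n = 1.30
  molybdenum: E = 335.0, α = 4.97, σ_y = 429.0 → σ = 109 MPa, n = 3.93
  bronze: E = 107.3, α = 18.9, σ_y = 253.0 → σ = 133 MPa, n = 1.90
Smallest n: brass with n = 1.30.

brass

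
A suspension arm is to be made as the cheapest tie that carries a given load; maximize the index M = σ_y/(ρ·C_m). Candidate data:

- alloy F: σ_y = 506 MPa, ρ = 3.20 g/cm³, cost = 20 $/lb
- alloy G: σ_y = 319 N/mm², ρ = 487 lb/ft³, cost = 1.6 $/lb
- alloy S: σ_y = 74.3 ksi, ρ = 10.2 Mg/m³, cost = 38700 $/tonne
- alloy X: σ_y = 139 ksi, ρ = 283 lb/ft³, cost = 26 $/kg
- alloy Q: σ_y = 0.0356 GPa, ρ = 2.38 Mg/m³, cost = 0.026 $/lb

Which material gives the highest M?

Convert each candidate to consistent units, then evaluate M:
  alloy F: σ_y = 506.0 MPa, ρ = 3200 kg/m³, cost = 44.09 $/kg
  alloy G: σ_y = 319.0 MPa, ρ = 7801 kg/m³, cost = 3.527 $/kg
  alloy S: σ_y = 512.3 MPa, ρ = 10200 kg/m³, cost = 38.70 $/kg
  alloy X: σ_y = 958.4 MPa, ρ = 4533 kg/m³, cost = 26.00 $/kg
  alloy Q: σ_y = 35.60 MPa, ρ = 2380 kg/m³, cost = 0.05732 $/kg
  alloy Q: M = 261 kN·m per $
  alloy G: M = 11.6 kN·m per $
  alloy X: M = 8.13 kN·m per $
  alloy F: M = 3.59 kN·m per $
  alloy S: M = 1.30 kN·m per $
The maximum is for alloy Q.

alloy Q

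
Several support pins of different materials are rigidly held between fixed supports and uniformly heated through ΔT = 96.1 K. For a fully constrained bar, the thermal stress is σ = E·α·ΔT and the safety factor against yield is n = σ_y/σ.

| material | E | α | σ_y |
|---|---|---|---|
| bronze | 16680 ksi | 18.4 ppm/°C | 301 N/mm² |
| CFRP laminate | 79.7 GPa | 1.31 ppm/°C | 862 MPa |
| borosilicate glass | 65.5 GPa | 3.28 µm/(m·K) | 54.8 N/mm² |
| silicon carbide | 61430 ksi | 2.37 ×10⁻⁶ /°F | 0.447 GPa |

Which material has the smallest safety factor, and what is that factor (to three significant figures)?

bronze, n = 1.48

In consistent units (E in GPa, α in ×10⁻⁶/K, σ_y in MPa):
  bronze: E = 115.0, α = 18.4, σ_y = 301.0 → σ = 203 MPa, n = 1.48
  CFRP laminate: E = 79.70, α = 1.31, σ_y = 862.0 → σ = 10.0 MPa, n = 85.9
  borosilicate glass: E = 65.50, α = 3.28, σ_y = 54.80 → σ = 20.6 MPa, n = 2.65
  silicon carbide: E = 423.5, α = 4.27, σ_y = 447.0 → σ = 174 MPa, n = 2.57
The minimum is bronze at n = 1.48.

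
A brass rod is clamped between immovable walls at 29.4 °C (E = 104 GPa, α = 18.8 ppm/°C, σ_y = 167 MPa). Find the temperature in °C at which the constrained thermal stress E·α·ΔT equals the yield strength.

E·α·ΔT = 167.0 MPa ⇒ ΔT = 167.0 / (104.0×10³ × 18.8×10⁻⁶) = 85.41 K.
T = 29.4 + 85.41 = 114.8 °C.

115 °C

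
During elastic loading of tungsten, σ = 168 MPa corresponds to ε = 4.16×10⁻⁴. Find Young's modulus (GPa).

404 GPa

E = σ/ε = 168 MPa / 4.16×10⁻⁴ = 403800 MPa = 404 GPa.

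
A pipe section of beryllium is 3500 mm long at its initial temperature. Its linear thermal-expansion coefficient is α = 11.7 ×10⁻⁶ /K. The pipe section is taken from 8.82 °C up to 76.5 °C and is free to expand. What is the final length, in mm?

ΔT = 76.5 − 8.82 = 67.68 K.
ΔL = α·L₀·ΔT = 11.7×10⁻⁶ × 3500 mm × 67.68 K = 2.77 mm.
L = L₀ + ΔL = 3500 + 2.77 = 3502.8 mm.

3502.8 mm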